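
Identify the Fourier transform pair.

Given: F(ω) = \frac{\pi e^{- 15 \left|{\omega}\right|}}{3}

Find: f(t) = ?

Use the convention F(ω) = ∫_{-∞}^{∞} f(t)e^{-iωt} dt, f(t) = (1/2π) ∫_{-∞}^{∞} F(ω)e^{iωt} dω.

f(t) = \frac{5}{t^{2} + 225}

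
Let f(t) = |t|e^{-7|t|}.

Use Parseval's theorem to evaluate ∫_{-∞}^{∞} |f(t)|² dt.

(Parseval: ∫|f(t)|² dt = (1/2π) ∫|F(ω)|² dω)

∫|f(t)|² dt = \frac{1}{686}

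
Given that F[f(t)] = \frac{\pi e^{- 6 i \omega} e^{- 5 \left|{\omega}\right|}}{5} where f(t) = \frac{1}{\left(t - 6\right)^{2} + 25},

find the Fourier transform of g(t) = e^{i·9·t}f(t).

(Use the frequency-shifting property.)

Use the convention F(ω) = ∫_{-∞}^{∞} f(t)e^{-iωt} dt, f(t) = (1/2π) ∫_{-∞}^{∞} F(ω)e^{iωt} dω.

F[g](ω) = \frac{\pi e^{- 6 i \left(\omega - 9\right) - 5 \left|{\omega - 9}\right|}}{5}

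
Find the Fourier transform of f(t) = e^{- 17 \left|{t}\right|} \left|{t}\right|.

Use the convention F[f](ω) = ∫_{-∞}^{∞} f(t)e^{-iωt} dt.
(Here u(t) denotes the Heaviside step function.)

F(ω) = \frac{2 \left(289 - \omega^{2}\right)}{\left(\omega^{2} + 289\right)^{2}}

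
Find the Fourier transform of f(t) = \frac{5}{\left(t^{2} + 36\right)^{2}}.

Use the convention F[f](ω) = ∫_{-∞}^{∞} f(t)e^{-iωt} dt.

F(ω) = \frac{5 \pi \left(6 \left|{\omega}\right| + 1\right) e^{- 6 \left|{\omega}\right|}}{432}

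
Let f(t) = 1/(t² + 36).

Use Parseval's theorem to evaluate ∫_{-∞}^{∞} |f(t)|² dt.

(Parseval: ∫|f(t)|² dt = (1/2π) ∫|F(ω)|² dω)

∫|f(t)|² dt = \frac{\pi}{432}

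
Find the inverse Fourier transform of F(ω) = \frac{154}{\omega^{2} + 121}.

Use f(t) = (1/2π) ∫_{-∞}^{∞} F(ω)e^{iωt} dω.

f(t) = 7 e^{- 11 \left|{t}\right|}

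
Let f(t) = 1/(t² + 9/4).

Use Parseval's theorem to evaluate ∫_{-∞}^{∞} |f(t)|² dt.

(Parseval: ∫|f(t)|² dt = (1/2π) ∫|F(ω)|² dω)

∫|f(t)|² dt = \frac{4 \pi}{27}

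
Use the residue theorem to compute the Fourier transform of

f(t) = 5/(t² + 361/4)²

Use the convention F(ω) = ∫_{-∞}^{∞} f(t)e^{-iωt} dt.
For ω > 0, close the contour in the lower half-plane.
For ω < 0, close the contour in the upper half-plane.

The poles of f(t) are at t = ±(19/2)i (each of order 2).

Let g(z) = f(z)e^{-iωz}; for large |z| the factor e^{-iωz} decays in the lower half-plane when ω > 0 and in the upper half-plane when ω < 0.

Case ω > 0 (lower half-plane, clockwise contour ⇒ F(ω) = -2πi·ΣRes):
  Res_{z = - \frac{19 i}{2}} g(z) = \frac{5 i \left(19 \omega + 2\right) e^{- \frac{19 \omega}{2}}}{6859} (pole of order 2)
  F(ω) = -2πi·ΣRes = \frac{10 \pi \left(19 \omega + 2\right) e^{- \frac{19 \omega}{2}}}{6859}

Case ω < 0 (upper half-plane, counterclockwise contour ⇒ F(ω) = +2πi·ΣRes):
  Res_{z = \frac{19 i}{2}} g(z) = \frac{5 i \left(19 \omega - 2\right) e^{\frac{19 \omega}{2}}}{6859} (pole of order 2)
  F(ω) = 2πi·ΣRes = \frac{10 \pi \left(2 - 19 \omega\right) e^{\frac{19 \omega}{2}}}{6859}

Both cases combine into a single formula in |ω|:

F(ω) = \frac{10 \pi \left(19 \left|{\omega}\right| + 2\right) e^{- \frac{19 \left|{\omega}\right|}{2}}}{6859}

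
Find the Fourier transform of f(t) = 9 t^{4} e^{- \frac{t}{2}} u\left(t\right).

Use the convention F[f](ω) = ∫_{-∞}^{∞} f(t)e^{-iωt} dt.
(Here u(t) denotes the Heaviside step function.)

F(ω) = \frac{6912}{\left(2 i \omega + 1\right)^{5}}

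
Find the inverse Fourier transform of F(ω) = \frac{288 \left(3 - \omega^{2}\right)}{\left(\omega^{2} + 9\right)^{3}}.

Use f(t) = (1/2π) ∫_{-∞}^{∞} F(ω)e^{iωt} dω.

f(t) = 8 t^{2} e^{- 3 \left|{t}\right|}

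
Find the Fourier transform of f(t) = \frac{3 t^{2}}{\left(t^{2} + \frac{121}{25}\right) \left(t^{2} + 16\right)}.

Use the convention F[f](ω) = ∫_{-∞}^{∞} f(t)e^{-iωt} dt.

F(ω) = \frac{100 \pi e^{- 4 \left|{\omega}\right|}}{93} - \frac{55 \pi e^{- \frac{11 \left|{\omega}\right|}{5}}}{93}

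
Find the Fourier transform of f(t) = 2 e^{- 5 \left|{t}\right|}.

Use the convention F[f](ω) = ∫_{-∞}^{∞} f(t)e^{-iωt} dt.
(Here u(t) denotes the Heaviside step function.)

F(ω) = \frac{20}{\omega^{2} + 25}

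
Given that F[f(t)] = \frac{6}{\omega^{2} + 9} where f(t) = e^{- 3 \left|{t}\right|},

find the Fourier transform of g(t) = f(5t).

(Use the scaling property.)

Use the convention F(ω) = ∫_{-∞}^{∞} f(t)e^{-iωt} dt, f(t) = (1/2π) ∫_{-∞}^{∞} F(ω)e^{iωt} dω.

F[g](ω) = \frac{30}{\omega^{2} + 225}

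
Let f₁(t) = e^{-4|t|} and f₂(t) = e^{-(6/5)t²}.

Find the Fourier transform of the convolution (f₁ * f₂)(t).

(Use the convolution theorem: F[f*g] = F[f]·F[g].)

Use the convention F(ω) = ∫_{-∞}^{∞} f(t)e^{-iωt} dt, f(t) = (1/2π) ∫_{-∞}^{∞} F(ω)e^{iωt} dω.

F[f₁*f₂](ω) = \frac{4 \sqrt{30} \sqrt{\pi} e^{- \frac{5 \omega^{2}}{24}}}{3 \left(\omega^{2} + 16\right)}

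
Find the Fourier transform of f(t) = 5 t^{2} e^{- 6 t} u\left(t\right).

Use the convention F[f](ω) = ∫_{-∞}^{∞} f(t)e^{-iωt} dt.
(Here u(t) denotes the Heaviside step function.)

F(ω) = \frac{10}{\left(i \omega + 6\right)^{3}}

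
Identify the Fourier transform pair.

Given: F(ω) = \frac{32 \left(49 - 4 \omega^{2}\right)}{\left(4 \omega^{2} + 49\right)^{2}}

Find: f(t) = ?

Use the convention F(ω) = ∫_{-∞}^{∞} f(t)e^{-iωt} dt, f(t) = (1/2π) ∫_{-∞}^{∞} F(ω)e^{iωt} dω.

f(t) = 4 e^{- \frac{7 \left|{t}\right|}{2}} \left|{t}\right|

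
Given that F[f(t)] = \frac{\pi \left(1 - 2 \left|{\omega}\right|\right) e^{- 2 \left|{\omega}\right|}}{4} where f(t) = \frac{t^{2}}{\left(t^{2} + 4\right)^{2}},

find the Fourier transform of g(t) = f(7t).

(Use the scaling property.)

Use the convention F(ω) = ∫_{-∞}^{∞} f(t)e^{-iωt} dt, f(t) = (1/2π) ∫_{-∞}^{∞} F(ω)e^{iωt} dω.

F[g](ω) = \frac{\pi \left(7 - 2 \left|{\omega}\right|\right) e^{- \frac{2 \left|{\omega}\right|}{7}}}{196}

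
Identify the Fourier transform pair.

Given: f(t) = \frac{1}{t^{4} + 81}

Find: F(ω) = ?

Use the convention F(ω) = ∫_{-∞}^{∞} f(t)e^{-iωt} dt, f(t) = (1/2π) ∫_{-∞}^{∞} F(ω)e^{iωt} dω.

F(ω) = \frac{\pi e^{- \frac{3 \sqrt{2} \left|{\omega}\right|}{2}} \sin{\left(\frac{3 \sqrt{2} \left|{\omega}\right|}{2} + \frac{\pi}{4} \right)}}{27}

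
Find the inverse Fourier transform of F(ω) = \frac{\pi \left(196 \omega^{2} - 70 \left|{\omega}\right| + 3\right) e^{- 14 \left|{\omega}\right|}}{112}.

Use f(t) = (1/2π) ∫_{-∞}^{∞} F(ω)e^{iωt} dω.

f(t) = \frac{t^{4}}{\left(t^{2} + 196\right)^{3}}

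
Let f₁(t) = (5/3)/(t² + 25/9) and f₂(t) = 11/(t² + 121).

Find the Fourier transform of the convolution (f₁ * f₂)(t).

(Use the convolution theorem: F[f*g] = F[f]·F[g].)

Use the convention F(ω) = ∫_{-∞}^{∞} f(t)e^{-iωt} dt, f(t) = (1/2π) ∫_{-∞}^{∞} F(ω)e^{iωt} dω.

F[f₁*f₂](ω) = \pi^{2} e^{- \frac{38 \left|{\omega}\right|}{3}}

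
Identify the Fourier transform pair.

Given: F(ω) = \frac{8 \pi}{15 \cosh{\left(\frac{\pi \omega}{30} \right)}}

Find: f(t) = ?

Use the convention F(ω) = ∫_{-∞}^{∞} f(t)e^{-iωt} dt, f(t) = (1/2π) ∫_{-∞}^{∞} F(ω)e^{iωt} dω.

f(t) = \frac{8}{\cosh{\left(15 t \right)}}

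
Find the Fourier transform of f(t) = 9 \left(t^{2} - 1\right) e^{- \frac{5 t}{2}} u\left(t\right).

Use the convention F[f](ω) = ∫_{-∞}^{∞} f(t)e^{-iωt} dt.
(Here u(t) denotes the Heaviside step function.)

F(ω) = \frac{18 \left(16 i \omega - \left(2 i \omega + 5\right)^{3} + 40\right)}{\left(2 i \omega + 5\right)^{4}}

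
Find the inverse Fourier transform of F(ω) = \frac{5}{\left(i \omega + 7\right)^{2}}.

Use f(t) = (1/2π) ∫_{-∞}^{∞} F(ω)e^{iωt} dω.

f(t) = 5 t e^{- 7 t} u\left(t\right)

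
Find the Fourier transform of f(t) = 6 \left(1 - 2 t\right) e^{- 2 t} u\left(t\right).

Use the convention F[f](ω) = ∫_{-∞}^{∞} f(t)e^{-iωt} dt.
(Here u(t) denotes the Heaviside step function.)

F(ω) = \frac{6 i \omega}{- \omega^{2} + 4 i \omega + 4}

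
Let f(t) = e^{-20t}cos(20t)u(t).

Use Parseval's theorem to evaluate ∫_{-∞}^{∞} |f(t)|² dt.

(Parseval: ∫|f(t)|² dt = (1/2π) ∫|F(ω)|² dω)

∫|f(t)|² dt = \frac{3}{160}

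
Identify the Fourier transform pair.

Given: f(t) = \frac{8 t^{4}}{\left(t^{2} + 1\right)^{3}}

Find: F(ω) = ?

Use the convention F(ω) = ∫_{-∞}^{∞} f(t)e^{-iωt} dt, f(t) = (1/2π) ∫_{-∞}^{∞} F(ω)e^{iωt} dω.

F(ω) = \pi \left(\omega^{2} - 5 \left|{\omega}\right| + 3\right) e^{- \left|{\omega}\right|}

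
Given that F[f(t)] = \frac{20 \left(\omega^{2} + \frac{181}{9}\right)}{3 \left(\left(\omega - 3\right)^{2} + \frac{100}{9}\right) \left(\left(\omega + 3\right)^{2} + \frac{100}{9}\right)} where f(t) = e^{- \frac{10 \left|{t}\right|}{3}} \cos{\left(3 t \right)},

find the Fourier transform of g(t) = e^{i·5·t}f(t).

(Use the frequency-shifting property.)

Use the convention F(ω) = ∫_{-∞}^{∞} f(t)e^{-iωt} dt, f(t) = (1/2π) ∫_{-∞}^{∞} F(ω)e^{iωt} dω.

F[g](ω) = \frac{60 \left(9 \left(\omega - 5\right)^{2} + 181\right)}{\left(9 \left(\omega - 8\right)^{2} + 100\right) \left(9 \left(\omega - 2\right)^{2} + 100\right)}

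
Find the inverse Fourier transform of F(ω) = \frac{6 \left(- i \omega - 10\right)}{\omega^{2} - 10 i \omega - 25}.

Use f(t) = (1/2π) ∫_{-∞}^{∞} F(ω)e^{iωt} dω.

f(t) = 6 \left(5 t + 1\right) e^{- 5 t} u\left(t\right)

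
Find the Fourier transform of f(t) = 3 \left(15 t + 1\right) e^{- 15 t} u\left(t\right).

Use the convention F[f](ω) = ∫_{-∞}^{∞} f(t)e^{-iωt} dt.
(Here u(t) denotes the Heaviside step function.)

F(ω) = \frac{3 \left(- i \omega - 30\right)}{\omega^{2} - 30 i \omega - 225}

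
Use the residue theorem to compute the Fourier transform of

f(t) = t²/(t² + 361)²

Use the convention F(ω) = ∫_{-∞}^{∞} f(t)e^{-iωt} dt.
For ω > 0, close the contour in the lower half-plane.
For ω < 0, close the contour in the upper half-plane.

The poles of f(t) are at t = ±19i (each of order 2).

Let g(z) = f(z)e^{-iωz}; for large |z| the factor e^{-iωz} decays in the lower half-plane when ω > 0 and in the upper half-plane when ω < 0.

Case ω > 0 (lower half-plane, clockwise contour ⇒ F(ω) = -2πi·ΣRes):
  Res_{z = - 19 i} g(z) = \frac{i \left(1 - 19 \omega\right) e^{- 19 \omega}}{76} (pole of order 2)
  F(ω) = -2πi·ΣRes = \frac{\pi \left(1 - 19 \omega\right) e^{- 19 \omega}}{38}

Case ω < 0 (upper half-plane, counterclockwise contour ⇒ F(ω) = +2πi·ΣRes):
  Res_{z = 19 i} g(z) = \frac{i \left(- 19 \omega - 1\right) e^{19 \omega}}{76} (pole of order 2)
  F(ω) = 2πi·ΣRes = \frac{\pi \left(19 \omega + 1\right) e^{19 \omega}}{38}

Both cases combine into a single formula in |ω|:

F(ω) = \frac{\pi \left(1 - 19 \left|{\omega}\right|\right) e^{- 19 \left|{\omega}\right|}}{38}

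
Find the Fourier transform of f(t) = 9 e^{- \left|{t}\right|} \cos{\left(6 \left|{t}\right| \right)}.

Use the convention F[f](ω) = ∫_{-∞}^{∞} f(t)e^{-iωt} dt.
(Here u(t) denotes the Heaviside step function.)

F(ω) = \frac{18 \left(\omega^{2} + 37\right)}{\omega^{4} - 70 \omega^{2} + 1369}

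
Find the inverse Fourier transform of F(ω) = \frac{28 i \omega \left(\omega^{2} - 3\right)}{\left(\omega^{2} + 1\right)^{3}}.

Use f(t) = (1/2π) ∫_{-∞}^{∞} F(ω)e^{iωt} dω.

f(t) = 7 t e^{- \left|{t}\right|} \left|{t}\right|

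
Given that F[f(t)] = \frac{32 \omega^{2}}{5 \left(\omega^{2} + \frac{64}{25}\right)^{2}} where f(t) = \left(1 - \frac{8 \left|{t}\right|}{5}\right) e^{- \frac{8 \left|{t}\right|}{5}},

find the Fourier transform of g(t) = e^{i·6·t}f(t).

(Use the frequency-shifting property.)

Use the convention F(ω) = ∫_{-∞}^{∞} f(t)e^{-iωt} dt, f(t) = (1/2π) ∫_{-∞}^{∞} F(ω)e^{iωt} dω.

F[g](ω) = \frac{4000 \left(\omega - 6\right)^{2}}{\left(25 \left(\omega - 6\right)^{2} + 64\right)^{2}}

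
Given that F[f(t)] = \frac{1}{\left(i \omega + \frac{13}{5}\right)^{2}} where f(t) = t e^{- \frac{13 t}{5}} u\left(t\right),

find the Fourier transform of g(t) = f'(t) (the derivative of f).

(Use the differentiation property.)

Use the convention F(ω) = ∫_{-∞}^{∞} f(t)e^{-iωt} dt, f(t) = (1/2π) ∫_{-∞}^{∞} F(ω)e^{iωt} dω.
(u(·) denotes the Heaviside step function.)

F[g](ω) = \frac{25 i \omega}{\left(5 i \omega + 13\right)^{2}}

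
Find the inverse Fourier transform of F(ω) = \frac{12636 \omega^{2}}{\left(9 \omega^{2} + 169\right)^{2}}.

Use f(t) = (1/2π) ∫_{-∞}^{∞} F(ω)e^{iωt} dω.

f(t) = 9 \left(1 - \frac{13 \left|{t}\right|}{3}\right) e^{- \frac{13 \left|{t}\right|}{3}}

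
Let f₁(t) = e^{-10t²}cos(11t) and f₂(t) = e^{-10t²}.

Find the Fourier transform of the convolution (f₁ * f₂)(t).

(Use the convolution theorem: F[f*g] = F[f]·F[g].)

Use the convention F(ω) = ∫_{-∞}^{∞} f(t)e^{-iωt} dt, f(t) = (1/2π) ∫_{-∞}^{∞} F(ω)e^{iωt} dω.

F[f₁*f₂](ω) = \frac{\pi \left(e^{\frac{11 \omega}{10}} + 1\right) e^{- \frac{\omega^{2}}{20} - \frac{11 \omega}{20} - \frac{121}{40}}}{20}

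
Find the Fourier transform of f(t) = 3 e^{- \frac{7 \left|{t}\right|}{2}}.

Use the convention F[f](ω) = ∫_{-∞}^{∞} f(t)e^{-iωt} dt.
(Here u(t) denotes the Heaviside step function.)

F(ω) = \frac{84}{4 \omega^{2} + 49}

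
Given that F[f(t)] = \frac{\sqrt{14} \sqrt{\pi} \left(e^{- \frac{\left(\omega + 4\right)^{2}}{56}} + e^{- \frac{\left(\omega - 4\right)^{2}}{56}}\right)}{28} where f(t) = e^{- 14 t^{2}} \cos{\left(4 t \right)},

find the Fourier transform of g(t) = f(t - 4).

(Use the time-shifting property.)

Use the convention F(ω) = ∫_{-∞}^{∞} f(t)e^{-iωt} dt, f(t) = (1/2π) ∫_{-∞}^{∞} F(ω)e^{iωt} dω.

F[g](ω) = \frac{\sqrt{14} \sqrt{\pi} \left(e^{\frac{2 \omega}{7}} + 1\right) e^{- \frac{\omega^{2}}{56} - \frac{\omega}{7} - 4 i \omega - \frac{2}{7}}}{28}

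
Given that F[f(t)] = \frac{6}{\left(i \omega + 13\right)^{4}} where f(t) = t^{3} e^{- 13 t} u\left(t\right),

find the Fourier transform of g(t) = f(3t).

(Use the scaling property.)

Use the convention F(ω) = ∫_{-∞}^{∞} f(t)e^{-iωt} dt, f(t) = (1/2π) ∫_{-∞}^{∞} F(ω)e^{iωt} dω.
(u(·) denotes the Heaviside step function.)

F[g](ω) = \frac{162}{\left(i \omega + 39\right)^{4}}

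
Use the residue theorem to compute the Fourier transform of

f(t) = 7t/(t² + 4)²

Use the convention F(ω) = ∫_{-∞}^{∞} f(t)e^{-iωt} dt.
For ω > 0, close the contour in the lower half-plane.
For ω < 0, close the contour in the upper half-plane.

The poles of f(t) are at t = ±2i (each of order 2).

Let g(z) = f(z)e^{-iωz}; for large |z| the factor e^{-iωz} decays in the lower half-plane when ω > 0 and in the upper half-plane when ω < 0.

Case ω > 0 (lower half-plane, clockwise contour ⇒ F(ω) = -2πi·ΣRes):
  Res_{z = - 2 i} g(z) = \frac{7 \omega e^{- 2 \omega}}{8} (pole of order 2)
  F(ω) = -2πi·ΣRes = - \frac{7 i \pi \omega e^{- 2 \omega}}{4}

Case ω < 0 (upper half-plane, counterclockwise contour ⇒ F(ω) = +2πi·ΣRes):
  Res_{z = 2 i} g(z) = - \frac{7 \omega e^{2 \omega}}{8} (pole of order 2)
  F(ω) = 2πi·ΣRes = - \frac{7 i \pi \omega e^{2 \omega}}{4}

Both cases combine into a single formula in |ω|:

F(ω) = - \frac{7 i \pi \omega e^{- 2 \left|{\omega}\right|}}{4}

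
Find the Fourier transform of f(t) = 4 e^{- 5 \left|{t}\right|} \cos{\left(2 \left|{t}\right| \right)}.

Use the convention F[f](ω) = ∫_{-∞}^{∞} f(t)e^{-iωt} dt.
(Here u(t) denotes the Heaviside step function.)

F(ω) = \frac{40 \left(\omega^{2} + 29\right)}{\omega^{4} + 42 \omega^{2} + 841}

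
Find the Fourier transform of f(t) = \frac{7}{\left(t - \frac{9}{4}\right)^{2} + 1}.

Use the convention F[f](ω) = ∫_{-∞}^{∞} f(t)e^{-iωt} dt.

F(ω) = 7 \pi e^{- \frac{9 i \omega}{4} - \left|{\omega}\right|}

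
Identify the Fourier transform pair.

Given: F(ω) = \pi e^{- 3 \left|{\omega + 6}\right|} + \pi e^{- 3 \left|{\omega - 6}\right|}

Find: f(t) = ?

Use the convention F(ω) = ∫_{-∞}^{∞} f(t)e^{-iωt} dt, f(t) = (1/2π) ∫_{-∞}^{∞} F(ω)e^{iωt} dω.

f(t) = \frac{6 \cos{\left(6 t \right)}}{t^{2} + 9}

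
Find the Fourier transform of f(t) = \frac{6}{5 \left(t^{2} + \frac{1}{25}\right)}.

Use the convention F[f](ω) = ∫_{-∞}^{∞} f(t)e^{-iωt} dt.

F(ω) = 6 \pi e^{- \frac{\left|{\omega}\right|}{5}}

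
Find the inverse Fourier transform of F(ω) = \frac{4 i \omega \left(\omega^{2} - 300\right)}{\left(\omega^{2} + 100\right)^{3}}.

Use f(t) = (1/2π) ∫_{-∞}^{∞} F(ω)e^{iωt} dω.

f(t) = t e^{- 10 \left|{t}\right|} \left|{t}\right|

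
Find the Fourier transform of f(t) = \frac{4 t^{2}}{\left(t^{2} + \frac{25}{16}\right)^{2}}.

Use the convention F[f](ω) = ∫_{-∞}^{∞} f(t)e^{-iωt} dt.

F(ω) = \frac{2 \pi \left(4 - 5 \left|{\omega}\right|\right) e^{- \frac{5 \left|{\omega}\right|}{4}}}{5}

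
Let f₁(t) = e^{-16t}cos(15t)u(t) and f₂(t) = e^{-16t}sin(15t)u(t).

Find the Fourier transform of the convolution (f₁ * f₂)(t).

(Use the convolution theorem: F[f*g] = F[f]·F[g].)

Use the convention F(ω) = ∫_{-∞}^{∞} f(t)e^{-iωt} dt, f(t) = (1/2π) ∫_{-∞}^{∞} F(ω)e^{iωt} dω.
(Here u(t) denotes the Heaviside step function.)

F[f₁*f₂](ω) = \frac{15 \left(i \omega + 16\right)}{\left(\left(i \omega + 16\right)^{2} + 225\right)^{2}}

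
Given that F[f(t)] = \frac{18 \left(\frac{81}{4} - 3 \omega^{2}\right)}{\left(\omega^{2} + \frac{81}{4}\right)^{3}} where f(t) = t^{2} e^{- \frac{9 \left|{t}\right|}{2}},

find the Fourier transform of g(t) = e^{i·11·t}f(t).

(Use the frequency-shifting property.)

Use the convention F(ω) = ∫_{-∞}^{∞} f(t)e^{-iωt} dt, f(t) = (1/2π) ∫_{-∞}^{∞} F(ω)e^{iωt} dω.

F[g](ω) = \frac{864 \left(27 - 4 \left(\omega - 11\right)^{2}\right)}{\left(4 \left(\omega - 11\right)^{2} + 81\right)^{3}}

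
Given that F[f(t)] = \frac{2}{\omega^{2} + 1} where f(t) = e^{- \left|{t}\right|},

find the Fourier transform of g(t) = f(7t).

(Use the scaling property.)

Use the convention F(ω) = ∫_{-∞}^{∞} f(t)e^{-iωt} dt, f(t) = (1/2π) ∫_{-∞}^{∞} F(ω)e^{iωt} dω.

F[g](ω) = \frac{14}{\omega^{2} + 49}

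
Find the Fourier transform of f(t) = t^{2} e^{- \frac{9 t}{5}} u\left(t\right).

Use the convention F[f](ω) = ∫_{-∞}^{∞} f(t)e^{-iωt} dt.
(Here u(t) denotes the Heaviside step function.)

F(ω) = \frac{250}{\left(5 i \omega + 9\right)^{3}}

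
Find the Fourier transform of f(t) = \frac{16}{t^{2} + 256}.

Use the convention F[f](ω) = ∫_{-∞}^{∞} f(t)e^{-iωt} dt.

F(ω) = \pi e^{- 16 \left|{\omega}\right|}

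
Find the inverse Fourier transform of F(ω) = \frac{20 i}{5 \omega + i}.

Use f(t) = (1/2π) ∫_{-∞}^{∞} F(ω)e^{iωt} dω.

f(t) = 4 e^{\frac{t}{5}} u\left(- t\right)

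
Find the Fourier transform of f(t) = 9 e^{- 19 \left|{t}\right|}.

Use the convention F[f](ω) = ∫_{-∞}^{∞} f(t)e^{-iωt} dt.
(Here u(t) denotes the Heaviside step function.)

F(ω) = \frac{342}{\omega^{2} + 361}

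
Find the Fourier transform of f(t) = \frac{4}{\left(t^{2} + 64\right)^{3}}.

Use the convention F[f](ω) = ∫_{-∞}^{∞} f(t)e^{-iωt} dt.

F(ω) = \frac{\pi \left(64 \omega^{2} + 24 \left|{\omega}\right| + 3\right) e^{- 8 \left|{\omega}\right|}}{65536}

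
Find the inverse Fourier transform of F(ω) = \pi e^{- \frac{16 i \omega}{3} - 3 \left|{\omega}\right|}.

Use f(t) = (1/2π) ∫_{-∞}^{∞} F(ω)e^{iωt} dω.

f(t) = \frac{3}{\left(t - \frac{16}{3}\right)^{2} + 9}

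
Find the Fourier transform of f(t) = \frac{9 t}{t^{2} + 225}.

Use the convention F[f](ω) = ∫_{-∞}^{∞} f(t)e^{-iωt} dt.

F(ω) = - 9 i \pi e^{- 15 \left|{\omega}\right|} \operatorname{sign}{\left(\omega \right)}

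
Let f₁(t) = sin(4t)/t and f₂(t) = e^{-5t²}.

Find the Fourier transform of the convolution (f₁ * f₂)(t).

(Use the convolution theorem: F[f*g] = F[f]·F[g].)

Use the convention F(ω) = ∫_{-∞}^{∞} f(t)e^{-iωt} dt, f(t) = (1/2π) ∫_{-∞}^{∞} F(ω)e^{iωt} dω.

F[f₁*f₂](ω) = \begin{cases} \frac{\sqrt{5} \pi^{\frac{3}{2}} e^{- \frac{\omega^{2}}{20}}}{5} & \text{for}\: \omega > -4 \wedge \omega < 4 \\0 & \text{otherwise} \end{cases}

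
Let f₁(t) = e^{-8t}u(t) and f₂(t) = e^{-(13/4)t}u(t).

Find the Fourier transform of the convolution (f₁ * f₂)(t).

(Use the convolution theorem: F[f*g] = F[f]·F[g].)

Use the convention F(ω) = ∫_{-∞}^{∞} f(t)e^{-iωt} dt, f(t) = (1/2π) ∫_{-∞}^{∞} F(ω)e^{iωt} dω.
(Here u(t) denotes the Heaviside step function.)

F[f₁*f₂](ω) = \frac{4}{\left(i \omega + 8\right) \left(4 i \omega + 13\right)}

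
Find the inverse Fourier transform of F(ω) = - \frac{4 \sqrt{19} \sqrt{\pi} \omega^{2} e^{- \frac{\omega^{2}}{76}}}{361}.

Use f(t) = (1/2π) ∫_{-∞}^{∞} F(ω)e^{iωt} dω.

f(t) = 4 \left(76 t^{2} - 2\right) e^{- 19 t^{2}}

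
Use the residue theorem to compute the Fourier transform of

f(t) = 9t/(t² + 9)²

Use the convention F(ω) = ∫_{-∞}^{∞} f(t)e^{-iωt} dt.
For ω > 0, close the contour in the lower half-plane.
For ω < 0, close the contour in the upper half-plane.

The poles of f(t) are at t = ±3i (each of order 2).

Let g(z) = f(z)e^{-iωz}; for large |z| the factor e^{-iωz} decays in the lower half-plane when ω > 0 and in the upper half-plane when ω < 0.

Case ω > 0 (lower half-plane, clockwise contour ⇒ F(ω) = -2πi·ΣRes):
  Res_{z = - 3 i} g(z) = \frac{3 \omega e^{- 3 \omega}}{4} (pole of order 2)
  F(ω) = -2πi·ΣRes = - \frac{3 i \pi \omega e^{- 3 \omega}}{2}

Case ω < 0 (upper half-plane, counterclockwise contour ⇒ F(ω) = +2πi·ΣRes):
  Res_{z = 3 i} g(z) = - \frac{3 \omega e^{3 \omega}}{4} (pole of order 2)
  F(ω) = 2πi·ΣRes = - \frac{3 i \pi \omega e^{3 \omega}}{2}

Both cases combine into a single formula in |ω|:

F(ω) = - \frac{3 i \pi \omega e^{- 3 \left|{\omega}\right|}}{2}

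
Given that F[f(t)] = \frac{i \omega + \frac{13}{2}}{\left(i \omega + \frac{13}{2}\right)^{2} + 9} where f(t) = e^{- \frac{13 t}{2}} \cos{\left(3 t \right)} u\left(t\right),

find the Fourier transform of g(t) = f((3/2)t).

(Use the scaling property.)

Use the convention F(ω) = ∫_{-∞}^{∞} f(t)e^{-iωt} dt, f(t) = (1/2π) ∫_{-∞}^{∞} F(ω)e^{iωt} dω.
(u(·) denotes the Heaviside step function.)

F[g](ω) = \frac{4 \left(4 i \omega + 39\right)}{\left(4 i \omega + 39\right)^{2} + 324}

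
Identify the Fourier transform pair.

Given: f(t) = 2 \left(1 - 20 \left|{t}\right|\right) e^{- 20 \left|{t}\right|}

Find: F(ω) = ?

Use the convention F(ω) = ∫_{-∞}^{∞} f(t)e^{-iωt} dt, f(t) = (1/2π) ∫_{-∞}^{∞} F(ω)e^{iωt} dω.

F(ω) = \frac{160 \omega^{2}}{\left(\omega^{2} + 400\right)^{2}}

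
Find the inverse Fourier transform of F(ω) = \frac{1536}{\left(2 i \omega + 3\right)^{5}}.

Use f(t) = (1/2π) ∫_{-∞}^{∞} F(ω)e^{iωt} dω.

f(t) = 2 t^{4} e^{- \frac{3 t}{2}} u\left(t\right)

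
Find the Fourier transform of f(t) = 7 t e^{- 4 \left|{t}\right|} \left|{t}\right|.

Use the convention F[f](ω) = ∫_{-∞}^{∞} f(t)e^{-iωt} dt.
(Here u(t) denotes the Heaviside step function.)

F(ω) = \frac{28 i \omega \left(\omega^{2} - 48\right)}{\left(\omega^{2} + 16\right)^{3}}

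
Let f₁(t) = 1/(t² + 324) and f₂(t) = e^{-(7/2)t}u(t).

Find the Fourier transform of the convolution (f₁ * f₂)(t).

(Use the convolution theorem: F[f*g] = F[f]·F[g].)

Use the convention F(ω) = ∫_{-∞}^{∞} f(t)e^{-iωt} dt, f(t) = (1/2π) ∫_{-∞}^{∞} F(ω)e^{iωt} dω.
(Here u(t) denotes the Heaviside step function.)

F[f₁*f₂](ω) = \frac{\pi e^{- 18 \left|{\omega}\right|}}{9 \left(2 i \omega + 7\right)}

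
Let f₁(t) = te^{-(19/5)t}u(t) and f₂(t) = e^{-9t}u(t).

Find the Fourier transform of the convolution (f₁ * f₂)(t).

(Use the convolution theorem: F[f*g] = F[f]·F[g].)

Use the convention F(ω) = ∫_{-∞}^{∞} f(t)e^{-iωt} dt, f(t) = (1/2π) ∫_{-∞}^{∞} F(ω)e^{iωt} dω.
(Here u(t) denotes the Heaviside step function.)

F[f₁*f₂](ω) = \frac{25}{\left(i \omega + 9\right) \left(5 i \omega + 19\right)^{2}}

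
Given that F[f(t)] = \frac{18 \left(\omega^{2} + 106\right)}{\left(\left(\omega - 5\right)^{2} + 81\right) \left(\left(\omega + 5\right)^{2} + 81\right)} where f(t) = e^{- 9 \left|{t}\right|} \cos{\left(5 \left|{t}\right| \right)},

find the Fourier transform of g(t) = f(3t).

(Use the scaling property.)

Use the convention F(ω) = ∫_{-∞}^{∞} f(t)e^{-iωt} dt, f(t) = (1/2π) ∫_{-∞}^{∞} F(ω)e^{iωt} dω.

F[g](ω) = \frac{54 \left(\omega^{2} + 954\right)}{\omega^{4} + 1008 \omega^{2} + 910116}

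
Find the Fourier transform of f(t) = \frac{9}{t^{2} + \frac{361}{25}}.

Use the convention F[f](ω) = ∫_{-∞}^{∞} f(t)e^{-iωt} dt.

F(ω) = \frac{45 \pi e^{- \frac{19 \left|{\omega}\right|}{5}}}{19}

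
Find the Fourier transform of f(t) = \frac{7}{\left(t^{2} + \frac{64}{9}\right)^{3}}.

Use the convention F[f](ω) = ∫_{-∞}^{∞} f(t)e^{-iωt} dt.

F(ω) = \frac{189 \pi \left(64 \omega^{2} + 72 \left|{\omega}\right| + 27\right) e^{- \frac{8 \left|{\omega}\right|}{3}}}{262144}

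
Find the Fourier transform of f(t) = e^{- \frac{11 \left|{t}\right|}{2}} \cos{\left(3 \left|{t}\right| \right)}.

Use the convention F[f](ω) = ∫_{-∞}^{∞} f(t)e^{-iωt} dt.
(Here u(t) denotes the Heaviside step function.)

F(ω) = \frac{44 \left(4 \omega^{2} + 157\right)}{16 \omega^{4} + 680 \omega^{2} + 24649}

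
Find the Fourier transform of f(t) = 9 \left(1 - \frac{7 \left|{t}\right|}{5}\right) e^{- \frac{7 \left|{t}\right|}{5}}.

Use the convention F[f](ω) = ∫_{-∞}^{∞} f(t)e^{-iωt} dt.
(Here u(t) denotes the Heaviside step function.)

F(ω) = \frac{31500 \omega^{2}}{\left(25 \omega^{2} + 49\right)^{2}}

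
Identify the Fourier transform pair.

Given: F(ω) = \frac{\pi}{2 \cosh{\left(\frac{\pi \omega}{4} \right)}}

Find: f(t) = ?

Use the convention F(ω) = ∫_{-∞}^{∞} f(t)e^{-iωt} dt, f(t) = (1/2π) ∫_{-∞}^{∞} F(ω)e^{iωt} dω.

f(t) = \frac{1}{\cosh{\left(2 t \right)}}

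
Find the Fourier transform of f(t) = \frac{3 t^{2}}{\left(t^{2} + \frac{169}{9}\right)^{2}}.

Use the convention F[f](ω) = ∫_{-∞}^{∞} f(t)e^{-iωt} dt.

F(ω) = \frac{3 \pi \left(3 - 13 \left|{\omega}\right|\right) e^{- \frac{13 \left|{\omega}\right|}{3}}}{26}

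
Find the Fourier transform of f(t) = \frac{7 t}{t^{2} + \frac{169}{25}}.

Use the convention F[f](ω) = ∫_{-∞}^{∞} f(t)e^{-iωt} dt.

F(ω) = - 7 i \pi e^{- \frac{13 \left|{\omega}\right|}{5}} \operatorname{sign}{\left(\omega \right)}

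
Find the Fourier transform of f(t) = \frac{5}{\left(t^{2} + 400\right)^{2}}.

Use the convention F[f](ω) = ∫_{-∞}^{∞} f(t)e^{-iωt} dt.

F(ω) = \frac{\pi \left(20 \left|{\omega}\right| + 1\right) e^{- 20 \left|{\omega}\right|}}{3200}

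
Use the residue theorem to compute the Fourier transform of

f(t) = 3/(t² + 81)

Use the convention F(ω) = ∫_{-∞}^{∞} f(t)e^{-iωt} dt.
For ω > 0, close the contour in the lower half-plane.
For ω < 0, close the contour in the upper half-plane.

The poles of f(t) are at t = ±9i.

Let g(z) = f(z)e^{-iωz}; for large |z| the factor e^{-iωz} decays in the lower half-plane when ω > 0 and in the upper half-plane when ω < 0.

Case ω > 0 (lower half-plane, clockwise contour ⇒ F(ω) = -2πi·ΣRes):
  Res_{z = - 9 i} g(z) = \frac{i e^{- 9 \omega}}{6}
  F(ω) = -2πi·ΣRes = \frac{\pi e^{- 9 \omega}}{3}

Case ω < 0 (upper half-plane, counterclockwise contour ⇒ F(ω) = +2πi·ΣRes):
  Res_{z = 9 i} g(z) = - \frac{i e^{9 \omega}}{6}
  F(ω) = 2πi·ΣRes = \frac{\pi e^{9 \omega}}{3}

Both cases combine into a single formula in |ω|:

F(ω) = \frac{\pi e^{- 9 \left|{\omega}\right|}}{3}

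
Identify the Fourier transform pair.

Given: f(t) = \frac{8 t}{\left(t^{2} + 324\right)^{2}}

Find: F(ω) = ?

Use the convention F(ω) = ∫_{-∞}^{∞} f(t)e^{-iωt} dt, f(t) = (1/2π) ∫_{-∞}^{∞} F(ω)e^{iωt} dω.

F(ω) = - \frac{2 i \pi \omega e^{- 18 \left|{\omega}\right|}}{9}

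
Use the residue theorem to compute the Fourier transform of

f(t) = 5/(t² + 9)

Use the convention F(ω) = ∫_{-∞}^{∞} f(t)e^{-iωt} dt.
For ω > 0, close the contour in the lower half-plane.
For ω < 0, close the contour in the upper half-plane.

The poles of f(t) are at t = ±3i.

Let g(z) = f(z)e^{-iωz}; for large |z| the factor e^{-iωz} decays in the lower half-plane when ω > 0 and in the upper half-plane when ω < 0.

Case ω > 0 (lower half-plane, clockwise contour ⇒ F(ω) = -2πi·ΣRes):
  Res_{z = - 3 i} g(z) = \frac{5 i e^{- 3 \omega}}{6}
  F(ω) = -2πi·ΣRes = \frac{5 \pi e^{- 3 \omega}}{3}

Case ω < 0 (upper half-plane, counterclockwise contour ⇒ F(ω) = +2πi·ΣRes):
  Res_{z = 3 i} g(z) = - \frac{5 i e^{3 \omega}}{6}
  F(ω) = 2πi·ΣRes = \frac{5 \pi e^{3 \omega}}{3}

Both cases combine into a single formula in |ω|:

F(ω) = \frac{5 \pi e^{- 3 \left|{\omega}\right|}}{3}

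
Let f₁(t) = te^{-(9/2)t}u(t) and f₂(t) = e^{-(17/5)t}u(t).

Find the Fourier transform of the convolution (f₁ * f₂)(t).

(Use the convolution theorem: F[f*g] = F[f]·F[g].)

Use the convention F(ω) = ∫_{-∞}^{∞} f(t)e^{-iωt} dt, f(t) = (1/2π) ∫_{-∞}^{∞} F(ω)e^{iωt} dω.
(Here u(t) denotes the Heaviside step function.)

F[f₁*f₂](ω) = \frac{20}{\left(2 i \omega + 9\right)^{2} \left(5 i \omega + 17\right)}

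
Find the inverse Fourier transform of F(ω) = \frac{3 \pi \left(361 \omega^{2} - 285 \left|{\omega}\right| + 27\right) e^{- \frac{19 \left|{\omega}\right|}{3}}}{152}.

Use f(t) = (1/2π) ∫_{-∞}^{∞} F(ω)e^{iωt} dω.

f(t) = \frac{9 t^{4}}{\left(t^{2} + \frac{361}{9}\right)^{3}}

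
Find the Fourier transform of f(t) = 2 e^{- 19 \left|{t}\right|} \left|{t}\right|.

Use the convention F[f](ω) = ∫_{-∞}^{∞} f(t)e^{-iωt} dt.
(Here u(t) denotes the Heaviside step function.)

F(ω) = \frac{4 \left(361 - \omega^{2}\right)}{\left(\omega^{2} + 361\right)^{2}}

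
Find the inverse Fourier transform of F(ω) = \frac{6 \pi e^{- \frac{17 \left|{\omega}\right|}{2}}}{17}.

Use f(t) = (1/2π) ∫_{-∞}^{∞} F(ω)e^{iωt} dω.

f(t) = \frac{3}{t^{2} + \frac{289}{4}}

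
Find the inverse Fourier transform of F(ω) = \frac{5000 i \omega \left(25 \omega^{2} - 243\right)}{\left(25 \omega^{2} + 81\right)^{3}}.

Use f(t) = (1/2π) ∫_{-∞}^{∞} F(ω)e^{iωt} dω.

f(t) = 2 t e^{- \frac{9 \left|{t}\right|}{5}} \left|{t}\right|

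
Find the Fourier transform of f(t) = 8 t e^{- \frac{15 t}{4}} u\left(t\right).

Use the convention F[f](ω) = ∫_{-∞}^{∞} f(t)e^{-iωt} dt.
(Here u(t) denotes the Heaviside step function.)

F(ω) = \frac{128}{\left(4 i \omega + 15\right)^{2}}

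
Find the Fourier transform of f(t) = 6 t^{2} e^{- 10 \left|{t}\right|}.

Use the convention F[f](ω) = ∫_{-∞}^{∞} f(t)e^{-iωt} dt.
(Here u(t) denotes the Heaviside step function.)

F(ω) = \frac{240 \left(100 - 3 \omega^{2}\right)}{\left(\omega^{2} + 100\right)^{3}}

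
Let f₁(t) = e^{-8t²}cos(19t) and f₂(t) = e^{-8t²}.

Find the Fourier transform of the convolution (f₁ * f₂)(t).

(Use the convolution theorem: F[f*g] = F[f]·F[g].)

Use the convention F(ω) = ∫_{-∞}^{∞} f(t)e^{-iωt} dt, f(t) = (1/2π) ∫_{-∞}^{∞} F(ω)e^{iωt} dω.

F[f₁*f₂](ω) = \frac{\pi \left(e^{\frac{19 \omega}{8}} + 1\right) e^{- \frac{\omega^{2}}{16} - \frac{19 \omega}{16} - \frac{361}{32}}}{16}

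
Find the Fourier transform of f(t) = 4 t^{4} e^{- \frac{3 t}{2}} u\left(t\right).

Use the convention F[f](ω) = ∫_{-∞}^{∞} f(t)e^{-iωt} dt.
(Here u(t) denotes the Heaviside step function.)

F(ω) = \frac{3072}{\left(2 i \omega + 3\right)^{5}}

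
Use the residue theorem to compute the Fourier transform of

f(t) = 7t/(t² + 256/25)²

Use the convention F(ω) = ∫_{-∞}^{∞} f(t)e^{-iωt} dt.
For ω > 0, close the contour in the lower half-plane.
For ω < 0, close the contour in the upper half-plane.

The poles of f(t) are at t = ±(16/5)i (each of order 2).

Let g(z) = f(z)e^{-iωz}; for large |z| the factor e^{-iωz} decays in the lower half-plane when ω > 0 and in the upper half-plane when ω < 0.

Case ω > 0 (lower half-plane, clockwise contour ⇒ F(ω) = -2πi·ΣRes):
  Res_{z = - \frac{16 i}{5}} g(z) = \frac{35 \omega e^{- \frac{16 \omega}{5}}}{64} (pole of order 2)
  F(ω) = -2πi·ΣRes = - \frac{35 i \pi \omega e^{- \frac{16 \omega}{5}}}{32}

Case ω < 0 (upper half-plane, counterclockwise contour ⇒ F(ω) = +2πi·ΣRes):
  Res_{z = \frac{16 i}{5}} g(z) = - \frac{35 \omega e^{\frac{16 \omega}{5}}}{64} (pole of order 2)
  F(ω) = 2πi·ΣRes = - \frac{35 i \pi \omega e^{\frac{16 \omega}{5}}}{32}

Both cases combine into a single formula in |ω|:

F(ω) = - \frac{35 i \pi \omega e^{- \frac{16 \left|{\omega}\right|}{5}}}{32}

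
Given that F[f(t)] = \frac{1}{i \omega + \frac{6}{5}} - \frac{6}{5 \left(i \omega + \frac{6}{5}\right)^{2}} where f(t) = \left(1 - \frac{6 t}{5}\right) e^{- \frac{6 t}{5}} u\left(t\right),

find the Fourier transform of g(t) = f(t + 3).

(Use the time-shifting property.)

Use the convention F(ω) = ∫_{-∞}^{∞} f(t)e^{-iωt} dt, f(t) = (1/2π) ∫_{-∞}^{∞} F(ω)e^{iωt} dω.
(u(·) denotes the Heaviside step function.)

F[g](ω) = \frac{25 i \omega e^{3 i \omega}}{- 25 \omega^{2} + 60 i \omega + 36}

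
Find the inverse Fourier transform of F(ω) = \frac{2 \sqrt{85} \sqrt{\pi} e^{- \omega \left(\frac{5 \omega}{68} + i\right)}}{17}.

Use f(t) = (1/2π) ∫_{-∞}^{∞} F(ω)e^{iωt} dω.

f(t) = 2 e^{- \frac{17 \left(t - 1\right)^{2}}{5}}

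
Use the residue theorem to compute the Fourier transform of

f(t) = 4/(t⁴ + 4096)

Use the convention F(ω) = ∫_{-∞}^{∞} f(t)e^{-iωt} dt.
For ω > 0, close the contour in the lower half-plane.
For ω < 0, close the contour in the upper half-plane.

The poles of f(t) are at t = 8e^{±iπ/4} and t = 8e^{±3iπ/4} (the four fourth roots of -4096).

Let g(z) = f(z)e^{-iωz}; for large |z| the factor e^{-iωz} decays in the lower half-plane when ω > 0 and in the upper half-plane when ω < 0.

Case ω > 0 (lower half-plane, clockwise contour ⇒ F(ω) = -2πi·ΣRes):
  Res_{z = - 4 \sqrt{2} - 4 \sqrt{2} i} g(z) = \frac{\sqrt{2} i \left(1 - i\right) e^{4 \sqrt{2} \omega \left(-1 + i\right)}}{1024}
  Res_{z = 4 \sqrt{2} - 4 \sqrt{2} i} g(z) = \frac{\sqrt{2} i \left(1 + i\right) e^{- 4 \sqrt{2} \omega \left(1 + i\right)}}{1024}
  F(ω) = -2πi·ΣRes = \frac{\sqrt{2} \pi \left(1 - i\right) \left(e^{8 \sqrt{2} i \omega} + i\right) e^{- 4 \sqrt{2} \omega \left(1 + i\right)}}{512} = \frac{\sqrt{2} \pi \left(\sin{\left(4 \sqrt{2} \omega \right)} + \cos{\left(4 \sqrt{2} \omega \right)}\right) e^{- 4 \sqrt{2} \omega}}{256}

Case ω < 0 (upper half-plane, counterclockwise contour ⇒ F(ω) = +2πi·ΣRes):
  Res_{z = 4 \sqrt{2} + 4 \sqrt{2} i} g(z) = \frac{\sqrt{2} i \left(-1 + i\right) e^{4 \sqrt{2} \omega \left(1 - i\right)}}{1024}
  Res_{z = - 4 \sqrt{2} + 4 \sqrt{2} i} g(z) = \frac{\sqrt{2} \left(1 - i\right) e^{4 \sqrt{2} \omega \left(1 + i\right)}}{1024}
  F(ω) = 2πi·ΣRes = - \frac{\sqrt{2} i \pi \left(i \left(1 - i\right) e^{4 \sqrt{2} \omega \left(1 - i\right)} - \left(1 - i\right) e^{4 \sqrt{2} \omega \left(1 + i\right)}\right)}{512} = \frac{\sqrt{2} \pi \left(- \sin{\left(4 \sqrt{2} \omega \right)} + \cos{\left(4 \sqrt{2} \omega \right)}\right) e^{4 \sqrt{2} \omega}}{256}

Both cases combine into a single formula in |ω|:

F(ω) = \frac{\sqrt{2} \pi \left(\sin{\left(4 \sqrt{2} \left|{\omega}\right| \right)} + \cos{\left(4 \sqrt{2} \left|{\omega}\right| \right)}\right) e^{- 4 \sqrt{2} \left|{\omega}\right|}}{256}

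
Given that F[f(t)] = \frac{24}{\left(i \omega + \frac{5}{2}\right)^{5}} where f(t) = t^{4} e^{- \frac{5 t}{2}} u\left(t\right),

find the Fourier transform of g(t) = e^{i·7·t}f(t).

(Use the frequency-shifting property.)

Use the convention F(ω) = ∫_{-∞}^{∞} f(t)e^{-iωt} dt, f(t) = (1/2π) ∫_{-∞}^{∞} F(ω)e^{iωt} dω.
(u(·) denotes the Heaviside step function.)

F[g](ω) = \frac{768}{\left(2 i \left(\omega - 7\right) + 5\right)^{5}}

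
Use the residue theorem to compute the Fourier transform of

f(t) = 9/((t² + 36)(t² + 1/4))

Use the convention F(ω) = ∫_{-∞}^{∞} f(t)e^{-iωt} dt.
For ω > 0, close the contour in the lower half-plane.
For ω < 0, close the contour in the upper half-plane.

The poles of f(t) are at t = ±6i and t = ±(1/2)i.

Let g(z) = f(z)e^{-iωz}; for large |z| the factor e^{-iωz} decays in the lower half-plane when ω > 0 and in the upper half-plane when ω < 0.

Case ω > 0 (lower half-plane, clockwise contour ⇒ F(ω) = -2πi·ΣRes):
  Res_{z = - 6 i} g(z) = - \frac{3 i e^{- 6 \omega}}{143}
  Res_{z = - \frac{i}{2}} g(z) = \frac{36 i e^{- \frac{\omega}{2}}}{143}
  F(ω) = -2πi·ΣRes = - \frac{6 \pi e^{- 6 \omega}}{143} + \frac{72 \pi e^{- \frac{\omega}{2}}}{143}

Case ω < 0 (upper half-plane, counterclockwise contour ⇒ F(ω) = +2πi·ΣRes):
  Res_{z = 6 i} g(z) = \frac{3 i e^{6 \omega}}{143}
  Res_{z = \frac{i}{2}} g(z) = - \frac{36 i e^{\frac{\omega}{2}}}{143}
  F(ω) = 2πi·ΣRes = \frac{6 \pi \left(12 e^{\frac{\omega}{2}} - e^{6 \omega}\right)}{143}

Both cases combine into a single formula in |ω|:

F(ω) = - \frac{6 \pi e^{- 6 \left|{\omega}\right|}}{143} + \frac{72 \pi e^{- \frac{\left|{\omega}\right|}{2}}}{143}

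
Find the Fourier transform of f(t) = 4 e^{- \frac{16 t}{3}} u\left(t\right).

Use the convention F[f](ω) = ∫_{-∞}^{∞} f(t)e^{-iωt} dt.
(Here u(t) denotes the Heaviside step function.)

F(ω) = \frac{12}{3 i \omega + 16}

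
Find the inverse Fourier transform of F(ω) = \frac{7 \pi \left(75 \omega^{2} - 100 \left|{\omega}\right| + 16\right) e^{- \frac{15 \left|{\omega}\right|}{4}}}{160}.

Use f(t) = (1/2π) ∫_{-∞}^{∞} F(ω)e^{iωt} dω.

f(t) = \frac{7 t^{4}}{\left(t^{2} + \frac{225}{16}\right)^{3}}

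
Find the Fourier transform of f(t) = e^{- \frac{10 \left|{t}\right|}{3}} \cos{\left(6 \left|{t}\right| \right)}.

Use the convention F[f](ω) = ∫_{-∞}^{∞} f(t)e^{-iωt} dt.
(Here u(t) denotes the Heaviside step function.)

F(ω) = \frac{60 \left(9 \omega^{2} + 424\right)}{81 \omega^{4} - 4032 \omega^{2} + 179776}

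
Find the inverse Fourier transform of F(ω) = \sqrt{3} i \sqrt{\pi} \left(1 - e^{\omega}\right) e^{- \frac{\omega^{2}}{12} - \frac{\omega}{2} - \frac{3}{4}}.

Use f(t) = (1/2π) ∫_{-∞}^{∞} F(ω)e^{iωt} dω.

f(t) = 6 e^{- 3 t^{2}} \sin{\left(3 t \right)}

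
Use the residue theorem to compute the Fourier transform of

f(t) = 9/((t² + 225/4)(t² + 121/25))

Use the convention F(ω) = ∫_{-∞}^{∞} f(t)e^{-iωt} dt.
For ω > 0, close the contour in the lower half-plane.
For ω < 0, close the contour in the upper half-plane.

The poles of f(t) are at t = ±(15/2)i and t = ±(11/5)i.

Let g(z) = f(z)e^{-iωz}; for large |z| the factor e^{-iωz} decays in the lower half-plane when ω > 0 and in the upper half-plane when ω < 0.

Case ω > 0 (lower half-plane, clockwise contour ⇒ F(ω) = -2πi·ΣRes):
  Res_{z = - \frac{15 i}{2}} g(z) = - \frac{60 i e^{- \frac{15 \omega}{2}}}{5141}
  Res_{z = - \frac{11 i}{5}} g(z) = \frac{2250 i e^{- \frac{11 \omega}{5}}}{56551}
  F(ω) = -2πi·ΣRes = - \frac{120 \pi e^{- \frac{15 \omega}{2}}}{5141} + \frac{4500 \pi e^{- \frac{11 \omega}{5}}}{56551}

Case ω < 0 (upper half-plane, counterclockwise contour ⇒ F(ω) = +2πi·ΣRes):
  Res_{z = \frac{15 i}{2}} g(z) = \frac{60 i e^{\frac{15 \omega}{2}}}{5141}
  Res_{z = \frac{11 i}{5}} g(z) = - \frac{2250 i e^{\frac{11 \omega}{5}}}{56551}
  F(ω) = 2πi·ΣRes = \frac{60 \pi \left(75 e^{\frac{11 \omega}{5}} - 22 e^{\frac{15 \omega}{2}}\right)}{56551}

Both cases combine into a single formula in |ω|:

F(ω) = - \frac{120 \pi e^{- \frac{15 \left|{\omega}\right|}{2}}}{5141} + \frac{4500 \pi e^{- \frac{11 \left|{\omega}\right|}{5}}}{56551}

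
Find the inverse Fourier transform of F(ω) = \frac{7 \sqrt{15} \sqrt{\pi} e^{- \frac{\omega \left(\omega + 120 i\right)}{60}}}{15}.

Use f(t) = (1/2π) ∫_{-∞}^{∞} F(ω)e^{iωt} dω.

f(t) = 7 e^{- 15 \left(t - 2\right)^{2}}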